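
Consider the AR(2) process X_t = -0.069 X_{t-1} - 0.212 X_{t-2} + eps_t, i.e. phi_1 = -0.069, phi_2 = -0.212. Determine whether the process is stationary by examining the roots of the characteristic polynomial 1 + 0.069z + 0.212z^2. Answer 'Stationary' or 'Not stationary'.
\text{Stationary}

The AR(p) characteristic polynomial is P(z) = 1 + 0.069z + 0.212z^2.
Stationarity requires all roots to lie outside the unit circle, i.e. |z| > 1 for every root.
Set 1 + (0.069) z + (0.212) z^2 = 0, i.e. a z^2 + b z + c = 0 with a = 0.212, b = 0.069, c = 1.
Discriminant D = b^2 - 4ac = (0.069)^2 - 4*(0.212)*1 = 0.004761 - (0.848) = -0.843239.
D < 0, so the roots are the complex-conjugate pair z = (-b +/- i sqrt(-D)) / (2a) = -0.1627 +/- 2.1658i.
For a conjugate pair |z|^2 = z * conj(z) = (product of roots) = c/a = 1/(0.212) = 4.716981, so |z| = sqrt(4.716981) = 2.1719 for both roots.
Moduli of all roots: 2.1719, 2.1719.
All moduli strictly greater than 1? Yes.
Verdict: Stationary.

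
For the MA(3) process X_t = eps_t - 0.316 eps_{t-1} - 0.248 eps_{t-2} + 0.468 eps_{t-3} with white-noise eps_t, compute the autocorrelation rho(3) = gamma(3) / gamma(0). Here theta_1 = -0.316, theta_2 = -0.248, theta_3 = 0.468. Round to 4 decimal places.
\rho(3) = 0.3390

For an MA(q) process with theta_0 = 1, the autocovariance is
  gamma(k) = sigma^2 * sum_{i=0..q-k} theta_i * theta_{i+k},
and rho(k) = gamma(k) / gamma(0). Sigma^2 cancels.
  numerator   = (1)*(0.468) = 0.468.
  denominator = (1)^2 + (-0.316)^2 + (-0.248)^2 + (0.468)^2 = 1.380384.
  rho(3) = 0.468 / 1.380384 = 0.3390.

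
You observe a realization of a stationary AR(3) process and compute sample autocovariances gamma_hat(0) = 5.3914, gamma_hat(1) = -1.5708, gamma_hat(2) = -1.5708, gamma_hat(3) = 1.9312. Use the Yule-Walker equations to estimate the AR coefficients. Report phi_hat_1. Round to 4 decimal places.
\hat\phi_{1} = -0.3470

The Yule-Walker equations for an AR(p) process read, in matrix form,
  Gamma_p phi = r_p,   with   (Gamma_p)_{ij} = gamma(|i - j|),
                       (r_p)_i = gamma(i),   i,j = 1..p.
Substitute the sample gammas (Toeplitz matrix and right-hand side of size 3):
  Gamma_p = [[5.3914, -1.5708, -1.5708], [-1.5708, 5.3914, -1.5708], [-1.5708, -1.5708, 5.3914]]
  r_p     = [-1.5708, -1.5708, 1.9312]
Written out (R1..R3):
  (R1) 5.3914 phi_1 - 1.5708 phi_2 - 1.5708 phi_3 = -1.5708
  (R2) -1.5708 phi_1 + 5.3914 phi_2 - 1.5708 phi_3 = -1.5708
  (R3) -1.5708 phi_1 - 1.5708 phi_2 + 5.3914 phi_3 = 1.9312
Gaussian elimination:
  R2 <- R2 - (-1.5708/5.3914) R1 = R2 - (-0.291353) R1:  4.933743 phi_2 - 2.028457 phi_3 = -2.028457
  R3 <- R3 - (-1.5708/5.3914) R1 = R3 - (-0.291353) R1:  -2.028457 phi_2 + 4.933743 phi_3 = 1.473543
  R3 <- R3 - (-2.028457/4.933743) R2 = R3 - (-0.41114) R2:  4.099764 phi_3 = 0.639564
Back-substitution:
  phi_hat_3 = 0.639564 / 4.099764 = 0.156
  phi_hat_2 = (-2.028457 - (-2.028457)(0.156)) / 4.933743 = -0.347002
  phi_hat_1 = (-1.5708 - (-1.5708)(-0.347002) - (-1.5708)(0.156)) / 5.3914 = -0.347002
So phi_hat = [-0.3470, -0.3470, 0.1560].
Therefore phi_hat_1 = -0.3470.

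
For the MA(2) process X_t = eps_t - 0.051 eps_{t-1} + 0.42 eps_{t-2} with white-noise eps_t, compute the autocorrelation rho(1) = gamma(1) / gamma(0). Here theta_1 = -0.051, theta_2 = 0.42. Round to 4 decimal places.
\rho(1) = -0.0614

For an MA(q) process with theta_0 = 1, the autocovariance is
  gamma(k) = sigma^2 * sum_{i=0..q-k} theta_i * theta_{i+k},
and rho(k) = gamma(k) / gamma(0). Sigma^2 cancels.
  numerator   = (1)*(-0.051) + (-0.051)*(0.42) = -0.07242.
  denominator = (1)^2 + (-0.051)^2 + (0.42)^2 = 1.179001.
  rho(1) = -0.07242 / 1.179001 = -0.0614.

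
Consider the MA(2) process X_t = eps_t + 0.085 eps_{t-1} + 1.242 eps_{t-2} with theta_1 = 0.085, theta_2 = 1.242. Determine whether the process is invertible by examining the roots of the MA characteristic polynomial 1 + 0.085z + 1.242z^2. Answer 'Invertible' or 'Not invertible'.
\text{Not invertible}

The MA(q) characteristic polynomial is P(z) = 1 + 0.085z + 1.242z^2.
Invertibility requires all roots to lie outside the unit circle, i.e. |z| > 1 for every root.
Set 1 + (0.085) z + (1.242) z^2 = 0, i.e. a z^2 + b z + c = 0 with a = 1.242, b = 0.085, c = 1.
Discriminant D = b^2 - 4ac = (0.085)^2 - 4*(1.242)*1 = 0.007225 - (4.968) = -4.960775.
D < 0, so the roots are the complex-conjugate pair z = (-b +/- i sqrt(-D)) / (2a) = -0.0342 +/- 0.8967i.
For a conjugate pair |z|^2 = z * conj(z) = (product of roots) = c/a = 1/(1.242) = 0.805153, so |z| = sqrt(0.805153) = 0.8973 for both roots.
Moduli of all roots: 0.8973, 0.8973.
All moduli strictly greater than 1? No.
Verdict: Not invertible.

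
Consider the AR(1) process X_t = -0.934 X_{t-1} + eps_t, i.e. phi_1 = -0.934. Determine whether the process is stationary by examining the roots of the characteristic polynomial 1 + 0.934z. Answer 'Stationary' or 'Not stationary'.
\text{Stationary}

The AR(p) characteristic polynomial is P(z) = 1 + 0.934z.
Stationarity requires all roots to lie outside the unit circle, i.e. |z| > 1 for every root.
This is linear in z: 1 + (0.934) z = 0  =>  z = -1/(0.934) = -1.070664,  |z| = 1.070664.
Moduli of all roots: 1.0707.
All moduli strictly greater than 1? Yes.
Verdict: Stationary.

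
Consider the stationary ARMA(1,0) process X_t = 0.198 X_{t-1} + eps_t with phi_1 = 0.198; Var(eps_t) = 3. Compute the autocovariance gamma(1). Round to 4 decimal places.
\gamma(1) = 0.6182

Multiply the model equation by X_{t-k} and take expectations. With theta_0 = psi_0 = 1 and psi_j the MA(infinity) weights, this gives
  gamma(k) - sum_i phi_i gamma(k-i) = c_k,
  c_k = sigma^2 * sum_{j=k..q} theta_j psi_{j-k}   (c_k = 0 for k > q),
using gamma(-m) = gamma(m).
Pure AR (q = 0): c_0 = sigma^2 = 3, c_k = 0 for k >= 1.
Equations for k = 0 and k = 1 (AR order 1):
  gamma(0) = phi_1 gamma(1) + c_0
  gamma(1) = phi_1 gamma(0) + c_1
Substituting the second into the first: gamma(0) (1 - phi_1^2) = c_0 + phi_1 c_1, so
  gamma(0) = c_0 / (1 - phi_1^2) = 3 / (1 - (0.198)^2) = 3 / 0.960796 = 3.122411.
  gamma(1) = phi_1 gamma(0) = (0.198)(3.122411) = 0.618237.
Therefore gamma(1) = 0.6182 (to 4 decimal places).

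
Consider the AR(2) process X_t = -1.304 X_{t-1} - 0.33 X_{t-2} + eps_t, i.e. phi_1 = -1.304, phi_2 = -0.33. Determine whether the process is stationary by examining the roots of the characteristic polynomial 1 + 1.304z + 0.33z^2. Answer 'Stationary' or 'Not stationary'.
\text{Stationary}

The AR(p) characteristic polynomial is P(z) = 1 + 1.304z + 0.33z^2.
Stationarity requires all roots to lie outside the unit circle, i.e. |z| > 1 for every root.
Set 1 + (1.304) z + (0.33) z^2 = 0, i.e. a z^2 + b z + c = 0 with a = 0.33, b = 1.304, c = 1.
Discriminant D = b^2 - 4ac = (1.304)^2 - 4*(0.33)*1 = 1.700416 - (1.32) = 0.380416.
D >= 0, so the roots are real: z = (-b +/- sqrt(D)) / (2a) = (-1.304 +/- 0.616779) / (0.66).
  z_1 = (-1.304 + 0.616779) / (0.66) = -1.0412,   |z_1| = 1.0412.
  z_2 = (-1.304 - 0.616779) / (0.66) = -2.9103,   |z_2| = 2.9103.
Moduli of all roots: 1.0412, 2.9103.
All moduli strictly greater than 1? Yes.
Verdict: Stationary.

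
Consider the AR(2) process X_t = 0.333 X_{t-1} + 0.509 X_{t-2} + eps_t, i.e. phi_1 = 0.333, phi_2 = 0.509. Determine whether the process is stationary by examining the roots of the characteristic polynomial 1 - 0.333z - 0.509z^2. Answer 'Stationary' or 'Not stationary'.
\text{Stationary}

The AR(p) characteristic polynomial is P(z) = 1 - 0.333z - 0.509z^2.
Stationarity requires all roots to lie outside the unit circle, i.e. |z| > 1 for every root.
Set 1 + (-0.333) z + (-0.509) z^2 = 0, i.e. a z^2 + b z + c = 0 with a = -0.509, b = -0.333, c = 1.
Discriminant D = b^2 - 4ac = (-0.333)^2 - 4*(-0.509)*1 = 0.110889 - (-2.036) = 2.146889.
D >= 0, so the roots are real: z = (-b +/- sqrt(D)) / (2a) = (0.333 +/- 1.465227) / (-1.018).
  z_1 = (0.333 + 1.465227) / (-1.018) = -1.7664,   |z_1| = 1.7664.
  z_2 = (0.333 - 1.465227) / (-1.018) = 1.1122,   |z_2| = 1.1122.
Moduli of all roots: 1.7664, 1.1122.
All moduli strictly greater than 1? Yes.
Verdict: Stationary.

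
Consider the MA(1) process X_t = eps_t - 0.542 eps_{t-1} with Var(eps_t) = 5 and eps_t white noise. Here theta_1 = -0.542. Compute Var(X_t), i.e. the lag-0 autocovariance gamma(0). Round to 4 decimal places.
\gamma(0) = 6.4688

For an MA(q) process X_t = eps_t + sum_i theta_i eps_{t-i} with
Var(eps_t) = sigma^2, the variance is
  gamma(0) = sigma^2 * (1 + sum_i theta_i^2).
  sum_i theta_i^2 = (-0.542)^2 = 0.293764.
  gamma(0) = 5 * (1 + 0.293764) = 5 * 1.293764 = 6.46882, which rounds to 6.4688.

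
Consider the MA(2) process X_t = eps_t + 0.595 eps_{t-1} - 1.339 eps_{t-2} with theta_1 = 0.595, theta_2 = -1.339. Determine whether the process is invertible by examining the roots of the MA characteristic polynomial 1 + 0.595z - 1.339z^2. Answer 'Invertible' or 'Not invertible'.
\text{Not invertible}

The MA(q) characteristic polynomial is P(z) = 1 + 0.595z - 1.339z^2.
Invertibility requires all roots to lie outside the unit circle, i.e. |z| > 1 for every root.
Set 1 + (0.595) z + (-1.339) z^2 = 0, i.e. a z^2 + b z + c = 0 with a = -1.339, b = 0.595, c = 1.
Discriminant D = b^2 - 4ac = (0.595)^2 - 4*(-1.339)*1 = 0.354025 - (-5.356) = 5.710025.
D >= 0, so the roots are real: z = (-b +/- sqrt(D)) / (2a) = (-0.595 +/- 2.389566) / (-2.678).
  z_1 = (-0.595 + 2.389566) / (-2.678) = -0.6701,   |z_1| = 0.6701.
  z_2 = (-0.595 - 2.389566) / (-2.678) = 1.1145,   |z_2| = 1.1145.
Moduli of all roots: 0.6701, 1.1145.
All moduli strictly greater than 1? No.
Verdict: Not invertible.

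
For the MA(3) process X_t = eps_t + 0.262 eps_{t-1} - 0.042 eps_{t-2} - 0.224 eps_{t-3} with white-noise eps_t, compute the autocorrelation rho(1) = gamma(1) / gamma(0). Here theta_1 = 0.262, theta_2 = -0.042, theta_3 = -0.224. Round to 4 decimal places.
\rho(1) = 0.2324

For an MA(q) process with theta_0 = 1, the autocovariance is
  gamma(k) = sigma^2 * sum_{i=0..q-k} theta_i * theta_{i+k},
and rho(k) = gamma(k) / gamma(0). Sigma^2 cancels.
  numerator   = (1)*(0.262) + (0.262)*(-0.042) + (-0.042)*(-0.224) = 0.260404.
  denominator = (1)^2 + (0.262)^2 + (-0.042)^2 + (-0.224)^2 = 1.120584.
  rho(1) = 0.260404 / 1.120584 = 0.2324.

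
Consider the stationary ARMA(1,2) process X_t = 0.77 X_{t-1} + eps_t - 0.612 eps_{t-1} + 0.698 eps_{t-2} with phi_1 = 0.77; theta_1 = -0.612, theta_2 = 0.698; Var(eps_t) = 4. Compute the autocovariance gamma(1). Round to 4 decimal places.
\gamma(1) = 6.2330

Multiply the model equation by X_{t-k} and take expectations. With theta_0 = psi_0 = 1 and psi_j the MA(infinity) weights, this gives
  gamma(k) - sum_i phi_i gamma(k-i) = c_k,
  c_k = sigma^2 * sum_{j=k..q} theta_j psi_{j-k}   (c_k = 0 for k > q),
using gamma(-m) = gamma(m).
psi-weights needed (psi_j = theta_j + sum_i phi_i psi_{j-i}):
  psi_1 = theta_1 + phi_1 = -0.612 + (0.77) = 0.158
  psi_2 = theta_2 + phi_1 psi_1 = 0.698 + (0.77)(0.158) = 0.81966
Right-hand sides:
  c_0 = sigma^2 (1 + theta_1 psi_1 + theta_2 psi_2) = 4 * (1 + (-0.612)(0.158) + (0.698)(0.81966)) = 4 * 1.475427 = 5.901707
  c_1 = sigma^2 (theta_1 + theta_2 psi_1) = 4 * (-0.612 + (0.698)(0.158)) = -2.006864
  c_2 = sigma^2 theta_2 = 4 * (0.698) = 2.792
Equations for k = 0 and k = 1 (AR order 1):
  gamma(0) = phi_1 gamma(1) + c_0
  gamma(1) = phi_1 gamma(0) + c_1
Substituting the second into the first: gamma(0) (1 - phi_1^2) = c_0 + phi_1 c_1, so
  gamma(0) = (c_0 + phi_1 c_1) / (1 - phi_1^2) = (5.901707 + (0.77)(-2.006864)) / (1 - (0.77)^2) = 4.356421 / 0.4071 = 10.701109.
  gamma(1) = phi_1 gamma(0) + c_1 = (0.77)(10.701109) + (-2.006864) = 6.23299.
Therefore gamma(1) = 6.2330 (to 4 decimal places).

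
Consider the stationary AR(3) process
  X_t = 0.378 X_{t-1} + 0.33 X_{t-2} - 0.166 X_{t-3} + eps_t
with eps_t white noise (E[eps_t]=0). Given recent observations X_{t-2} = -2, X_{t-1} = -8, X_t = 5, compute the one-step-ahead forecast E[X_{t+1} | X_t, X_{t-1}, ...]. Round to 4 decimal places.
E[X_{t+1} \mid \mathcal F_t] = -0.4180

For an AR(p) model X_t = c + sum_i phi_i X_{t-i} + eps_t, the
one-step-ahead conditional mean is
  E[X_{t+1} | X_t, ...] = c + sum_i phi_i X_{t+1-i}.
Substitute known values:
  E[X_{t+1} | ...] = (0.378) * (5) + (0.33) * (-8) + (-0.166) * (-2)
                   = -0.4180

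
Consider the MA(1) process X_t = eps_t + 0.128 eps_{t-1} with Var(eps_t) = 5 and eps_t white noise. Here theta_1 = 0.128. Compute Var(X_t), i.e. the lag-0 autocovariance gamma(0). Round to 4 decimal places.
\gamma(0) = 5.0819

For an MA(q) process X_t = eps_t + sum_i theta_i eps_{t-i} with
Var(eps_t) = sigma^2, the variance is
  gamma(0) = sigma^2 * (1 + sum_i theta_i^2).
  sum_i theta_i^2 = (0.128)^2 = 0.016384.
  gamma(0) = 5 * (1 + 0.016384) = 5 * 1.016384 = 5.08192, which rounds to 5.0819.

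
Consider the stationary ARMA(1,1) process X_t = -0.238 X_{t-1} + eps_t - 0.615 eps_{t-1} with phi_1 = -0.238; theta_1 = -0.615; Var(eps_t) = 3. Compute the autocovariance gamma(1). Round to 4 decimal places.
\gamma(1) = -3.1097

Multiply the model equation by X_{t-k} and take expectations. With theta_0 = psi_0 = 1 and psi_j the MA(infinity) weights, this gives
  gamma(k) - sum_i phi_i gamma(k-i) = c_k,
  c_k = sigma^2 * sum_{j=k..q} theta_j psi_{j-k}   (c_k = 0 for k > q),
using gamma(-m) = gamma(m).
psi-weights needed (psi_j = theta_j + sum_i phi_i psi_{j-i}):
  psi_1 = theta_1 + phi_1 = -0.615 + (-0.238) = -0.853
Right-hand sides:
  c_0 = sigma^2 (1 + theta_1 psi_1) = 3 * (1 + (-0.615)(-0.853)) = 3 * 1.524595 = 4.573785
  c_1 = sigma^2 theta_1 = 3 * (-0.615) = -1.845
  c_2 = 0
Equations for k = 0 and k = 1 (AR order 1):
  gamma(0) = phi_1 gamma(1) + c_0
  gamma(1) = phi_1 gamma(0) + c_1
Substituting the second into the first: gamma(0) (1 - phi_1^2) = c_0 + phi_1 c_1, so
  gamma(0) = (c_0 + phi_1 c_1) / (1 - phi_1^2) = (4.573785 + (-0.238)(-1.845)) / (1 - (-0.238)^2) = 5.012895 / 0.943356 = 5.313895.
  gamma(1) = phi_1 gamma(0) + c_1 = (-0.238)(5.313895) + (-1.845) = -3.109707.
Therefore gamma(1) = -3.1097 (to 4 decimal places).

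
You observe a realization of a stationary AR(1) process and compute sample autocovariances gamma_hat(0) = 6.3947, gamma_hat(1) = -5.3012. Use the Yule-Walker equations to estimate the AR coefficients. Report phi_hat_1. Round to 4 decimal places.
\hat\phi_{1} = -0.8290

The Yule-Walker equations for an AR(p) process read, in matrix form,
  Gamma_p phi = r_p,   with   (Gamma_p)_{ij} = gamma(|i - j|),
                       (r_p)_i = gamma(i),   i,j = 1..p.
Substitute the sample gammas (Toeplitz matrix and right-hand side of size 1):
  Gamma_p = [[6.3947]]
  r_p     = [-5.3012]
With p = 1 this is the single equation gamma(0) phi_1 = gamma(1):
  phi_hat_1 = gamma(1) / gamma(0) = -5.3012 / 6.3947 = -0.8290.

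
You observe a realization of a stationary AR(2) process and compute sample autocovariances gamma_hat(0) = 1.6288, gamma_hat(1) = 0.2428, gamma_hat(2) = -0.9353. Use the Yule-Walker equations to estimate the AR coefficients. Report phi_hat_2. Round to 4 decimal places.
\hat\phi_{2} = -0.6100

The Yule-Walker equations for an AR(p) process read, in matrix form,
  Gamma_p phi = r_p,   with   (Gamma_p)_{ij} = gamma(|i - j|),
                       (r_p)_i = gamma(i),   i,j = 1..p.
Substitute the sample gammas (Toeplitz matrix and right-hand side of size 2):
  Gamma_p = [[1.6288, 0.2428], [0.2428, 1.6288]]
  r_p     = [0.2428, -0.9353]
Written out:
  1.6288 phi_1 + 0.2428 phi_2 = 0.2428
  0.2428 phi_1 + 1.6288 phi_2 = -0.9353
Solve by Cramer's rule:
  det = gamma(0)^2 - gamma(1)^2 = (1.6288)^2 - (0.2428)^2 = 2.65298944 - 0.05895184 = 2.5940376
  phi_hat_1 = [gamma(1) gamma(0) - gamma(1) gamma(2)] / det = [(0.2428)(1.6288) - (0.2428)(-0.9353)] / 2.5940376 = 0.62256348 / 2.5940376 = 0.24
  phi_hat_2 = [gamma(0) gamma(2) - gamma(1)^2] / det = [(1.6288)(-0.9353) - (0.2428)^2] / 2.5940376 = -1.58236848 / 2.5940376 = -0.61
So phi_hat = [0.2400, -0.6100].
Therefore phi_hat_2 = -0.6100.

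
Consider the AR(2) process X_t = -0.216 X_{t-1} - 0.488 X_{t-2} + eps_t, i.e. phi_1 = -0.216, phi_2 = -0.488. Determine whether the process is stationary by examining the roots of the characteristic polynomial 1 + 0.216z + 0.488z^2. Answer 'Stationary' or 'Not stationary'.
\text{Stationary}

The AR(p) characteristic polynomial is P(z) = 1 + 0.216z + 0.488z^2.
Stationarity requires all roots to lie outside the unit circle, i.e. |z| > 1 for every root.
Set 1 + (0.216) z + (0.488) z^2 = 0, i.e. a z^2 + b z + c = 0 with a = 0.488, b = 0.216, c = 1.
Discriminant D = b^2 - 4ac = (0.216)^2 - 4*(0.488)*1 = 0.046656 - (1.952) = -1.905344.
D < 0, so the roots are the complex-conjugate pair z = (-b +/- i sqrt(-D)) / (2a) = -0.2213 +/- 1.4143i.
For a conjugate pair |z|^2 = z * conj(z) = (product of roots) = c/a = 1/(0.488) = 2.04918, so |z| = sqrt(2.04918) = 1.4315 for both roots.
Moduli of all roots: 1.4315, 1.4315.
All moduli strictly greater than 1? Yes.
Verdict: Stationary.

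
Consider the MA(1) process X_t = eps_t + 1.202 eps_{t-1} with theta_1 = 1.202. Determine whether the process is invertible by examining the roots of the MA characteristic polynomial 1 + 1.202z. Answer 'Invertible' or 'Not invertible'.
\text{Not invertible}

The MA(q) characteristic polynomial is P(z) = 1 + 1.202z.
Invertibility requires all roots to lie outside the unit circle, i.e. |z| > 1 for every root.
This is linear in z: 1 + (1.202) z = 0  =>  z = -1/(1.202) = -0.831947,  |z| = 0.831947.
Moduli of all roots: 0.8319.
All moduli strictly greater than 1? No.
Verdict: Not invertible.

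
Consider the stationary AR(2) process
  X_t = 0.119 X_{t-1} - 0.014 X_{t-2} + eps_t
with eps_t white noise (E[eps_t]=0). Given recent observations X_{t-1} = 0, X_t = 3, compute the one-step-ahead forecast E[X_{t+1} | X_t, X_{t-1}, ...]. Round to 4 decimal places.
E[X_{t+1} \mid \mathcal F_t] = 0.3570

For an AR(p) model X_t = c + sum_i phi_i X_{t-i} + eps_t, the
one-step-ahead conditional mean is
  E[X_{t+1} | X_t, ...] = c + sum_i phi_i X_{t+1-i}.
Substitute known values:
  E[X_{t+1} | ...] = (0.119) * (3) + (-0.014) * (0)
                   = 0.3570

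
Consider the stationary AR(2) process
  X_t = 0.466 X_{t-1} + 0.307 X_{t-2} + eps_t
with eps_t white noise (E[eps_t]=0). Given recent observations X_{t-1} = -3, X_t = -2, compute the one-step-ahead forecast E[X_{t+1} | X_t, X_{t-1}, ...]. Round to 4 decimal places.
E[X_{t+1} \mid \mathcal F_t] = -1.8530

For an AR(p) model X_t = c + sum_i phi_i X_{t-i} + eps_t, the
one-step-ahead conditional mean is
  E[X_{t+1} | X_t, ...] = c + sum_i phi_i X_{t+1-i}.
Substitute known values:
  E[X_{t+1} | ...] = (0.466) * (-2) + (0.307) * (-3)
                   = -1.8530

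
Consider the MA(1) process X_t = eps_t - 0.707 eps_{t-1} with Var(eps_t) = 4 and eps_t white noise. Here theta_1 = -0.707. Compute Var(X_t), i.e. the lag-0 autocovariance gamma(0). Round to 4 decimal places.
\gamma(0) = 5.9994

For an MA(q) process X_t = eps_t + sum_i theta_i eps_{t-i} with
Var(eps_t) = sigma^2, the variance is
  gamma(0) = sigma^2 * (1 + sum_i theta_i^2).
  sum_i theta_i^2 = (-0.707)^2 = 0.499849.
  gamma(0) = 4 * (1 + 0.499849) = 4 * 1.499849 = 5.999396, which rounds to 5.9994.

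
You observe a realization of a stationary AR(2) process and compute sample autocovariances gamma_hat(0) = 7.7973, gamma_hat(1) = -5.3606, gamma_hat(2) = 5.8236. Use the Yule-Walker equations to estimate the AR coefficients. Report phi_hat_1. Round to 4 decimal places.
\hat\phi_{1} = -0.3300

The Yule-Walker equations for an AR(p) process read, in matrix form,
  Gamma_p phi = r_p,   with   (Gamma_p)_{ij} = gamma(|i - j|),
                       (r_p)_i = gamma(i),   i,j = 1..p.
Substitute the sample gammas (Toeplitz matrix and right-hand side of size 2):
  Gamma_p = [[7.7973, -5.3606], [-5.3606, 7.7973]]
  r_p     = [-5.3606, 5.8236]
Written out:
  7.7973 phi_1 - 5.3606 phi_2 = -5.3606
  -5.3606 phi_1 + 7.7973 phi_2 = 5.8236
Solve by Cramer's rule:
  det = gamma(0)^2 - gamma(1)^2 = (7.7973)^2 - (-5.3606)^2 = 60.79788729 - 28.73603236 = 32.06185493
  phi_hat_1 = [gamma(1) gamma(0) - gamma(1) gamma(2)] / det = [(-5.3606)(7.7973) - (-5.3606)(5.8236)] / 32.06185493 = -10.58021622 / 32.06185493 = -0.33
  phi_hat_2 = [gamma(0) gamma(2) - gamma(1)^2] / det = [(7.7973)(5.8236) - (-5.3606)^2] / 32.06185493 = 16.67232392 / 32.06185493 = 0.52
So phi_hat = [-0.3300, 0.5200].
Therefore phi_hat_1 = -0.3300.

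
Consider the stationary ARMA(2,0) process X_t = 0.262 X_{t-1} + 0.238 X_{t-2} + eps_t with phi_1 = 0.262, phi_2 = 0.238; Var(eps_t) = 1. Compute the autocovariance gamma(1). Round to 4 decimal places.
\gamma(1) = 0.4133

Multiply the model equation by X_{t-k} and take expectations. With theta_0 = psi_0 = 1 and psi_j the MA(infinity) weights, this gives
  gamma(k) - sum_i phi_i gamma(k-i) = c_k,
  c_k = sigma^2 * sum_{j=k..q} theta_j psi_{j-k}   (c_k = 0 for k > q),
using gamma(-m) = gamma(m).
Pure AR (q = 0): c_0 = sigma^2 = 1, c_k = 0 for k >= 1.
Equations for k = 0, 1, 2 (AR order 2, c_2 = 0):
  (E0) gamma(0) = phi_1 gamma(1) + phi_2 gamma(2) + c_0
  (E1) gamma(1) = phi_1 gamma(0) + phi_2 gamma(1) + c_1
  (E2) gamma(2) = phi_1 gamma(1) + phi_2 gamma(0)
From (E1): gamma(1) = A gamma(0) + B with
  A = phi_1 / (1 - phi_2) = 0.262 / 0.762 = 0.343832,   B = c_1 / (1 - phi_2) = 0 / 0.762 = 0.
Insert (E2) into (E0): gamma(0) (1 - phi_2^2) = phi_1 (1 + phi_2) gamma(1) + c_0.
  phi_1 (1 + phi_2) = (0.262)(1.238) = 0.324356,   1 - phi_2^2 = 0.943356.
Replace gamma(1) by A gamma(0) + B and collect gamma(0):
  gamma(0) [0.943356 - (0.324356)(0.343832)] = c_0 = 1
  gamma(0) * 0.831832 = 1
  gamma(0) = 1 / 0.831832 = 1.202166.
  gamma(1) = A gamma(0) = (0.343832)(1.202166) = 0.413343.
Therefore gamma(1) = 0.4133 (to 4 decimal places).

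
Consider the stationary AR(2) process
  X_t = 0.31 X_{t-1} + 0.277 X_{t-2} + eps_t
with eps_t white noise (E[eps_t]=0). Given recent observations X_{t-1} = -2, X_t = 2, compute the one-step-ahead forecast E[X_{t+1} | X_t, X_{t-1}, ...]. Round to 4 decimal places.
E[X_{t+1} \mid \mathcal F_t] = 0.0660

For an AR(p) model X_t = c + sum_i phi_i X_{t-i} + eps_t, the
one-step-ahead conditional mean is
  E[X_{t+1} | X_t, ...] = c + sum_i phi_i X_{t+1-i}.
Substitute known values:
  E[X_{t+1} | ...] = (0.31) * (2) + (0.277) * (-2)
                   = 0.0660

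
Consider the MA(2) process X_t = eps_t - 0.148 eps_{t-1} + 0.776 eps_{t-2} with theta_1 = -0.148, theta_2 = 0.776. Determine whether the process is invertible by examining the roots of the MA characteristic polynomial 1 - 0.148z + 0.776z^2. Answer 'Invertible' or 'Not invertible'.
\text{Invertible}

The MA(q) characteristic polynomial is P(z) = 1 - 0.148z + 0.776z^2.
Invertibility requires all roots to lie outside the unit circle, i.e. |z| > 1 for every root.
Set 1 + (-0.148) z + (0.776) z^2 = 0, i.e. a z^2 + b z + c = 0 with a = 0.776, b = -0.148, c = 1.
Discriminant D = b^2 - 4ac = (-0.148)^2 - 4*(0.776)*1 = 0.021904 - (3.104) = -3.082096.
D < 0, so the roots are the complex-conjugate pair z = (-b +/- i sqrt(-D)) / (2a) = 0.0954 +/- 1.1312i.
For a conjugate pair |z|^2 = z * conj(z) = (product of roots) = c/a = 1/(0.776) = 1.28866, so |z| = sqrt(1.28866) = 1.1352 for both roots.
Moduli of all roots: 1.1352, 1.1352.
All moduli strictly greater than 1? Yes.
Verdict: Invertible.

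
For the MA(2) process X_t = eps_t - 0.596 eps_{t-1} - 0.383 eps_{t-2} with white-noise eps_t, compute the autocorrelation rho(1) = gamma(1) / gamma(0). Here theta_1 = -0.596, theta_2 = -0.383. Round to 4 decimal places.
\rho(1) = -0.2448

For an MA(q) process with theta_0 = 1, the autocovariance is
  gamma(k) = sigma^2 * sum_{i=0..q-k} theta_i * theta_{i+k},
and rho(k) = gamma(k) / gamma(0). Sigma^2 cancels.
  numerator   = (1)*(-0.596) + (-0.596)*(-0.383) = -0.367732.
  denominator = (1)^2 + (-0.596)^2 + (-0.383)^2 = 1.501905.
  rho(1) = -0.367732 / 1.501905 = -0.2448.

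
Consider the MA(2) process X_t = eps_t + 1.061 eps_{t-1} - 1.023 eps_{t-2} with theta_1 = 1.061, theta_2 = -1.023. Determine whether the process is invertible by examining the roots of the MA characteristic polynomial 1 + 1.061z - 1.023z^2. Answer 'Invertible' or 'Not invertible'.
\text{Not invertible}

The MA(q) characteristic polynomial is P(z) = 1 + 1.061z - 1.023z^2.
Invertibility requires all roots to lie outside the unit circle, i.e. |z| > 1 for every root.
Set 1 + (1.061) z + (-1.023) z^2 = 0, i.e. a z^2 + b z + c = 0 with a = -1.023, b = 1.061, c = 1.
Discriminant D = b^2 - 4ac = (1.061)^2 - 4*(-1.023)*1 = 1.125721 - (-4.092) = 5.217721.
D >= 0, so the roots are real: z = (-b +/- sqrt(D)) / (2a) = (-1.061 +/- 2.284233) / (-2.046).
  z_1 = (-1.061 + 2.284233) / (-2.046) = -0.5979,   |z_1| = 0.5979.
  z_2 = (-1.061 - 2.284233) / (-2.046) = 1.635,   |z_2| = 1.635.
Moduli of all roots: 0.5979, 1.6350.
All moduli strictly greater than 1? No.
Verdict: Not invertible.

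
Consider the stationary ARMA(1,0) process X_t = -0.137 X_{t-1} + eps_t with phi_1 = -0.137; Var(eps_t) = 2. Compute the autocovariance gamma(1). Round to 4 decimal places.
\gamma(1) = -0.2792

Multiply the model equation by X_{t-k} and take expectations. With theta_0 = psi_0 = 1 and psi_j the MA(infinity) weights, this gives
  gamma(k) - sum_i phi_i gamma(k-i) = c_k,
  c_k = sigma^2 * sum_{j=k..q} theta_j psi_{j-k}   (c_k = 0 for k > q),
using gamma(-m) = gamma(m).
Pure AR (q = 0): c_0 = sigma^2 = 2, c_k = 0 for k >= 1.
Equations for k = 0 and k = 1 (AR order 1):
  gamma(0) = phi_1 gamma(1) + c_0
  gamma(1) = phi_1 gamma(0) + c_1
Substituting the second into the first: gamma(0) (1 - phi_1^2) = c_0 + phi_1 c_1, so
  gamma(0) = c_0 / (1 - phi_1^2) = 2 / (1 - (-0.137)^2) = 2 / 0.981231 = 2.038256.
  gamma(1) = phi_1 gamma(0) = (-0.137)(2.038256) = -0.279241.
Therefore gamma(1) = -0.2792 (to 4 decimal places).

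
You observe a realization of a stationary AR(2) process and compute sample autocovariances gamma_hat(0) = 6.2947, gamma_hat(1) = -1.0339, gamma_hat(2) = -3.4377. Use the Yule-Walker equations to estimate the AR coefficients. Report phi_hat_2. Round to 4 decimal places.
\hat\phi_{2} = -0.5890

The Yule-Walker equations for an AR(p) process read, in matrix form,
  Gamma_p phi = r_p,   with   (Gamma_p)_{ij} = gamma(|i - j|),
                       (r_p)_i = gamma(i),   i,j = 1..p.
Substitute the sample gammas (Toeplitz matrix and right-hand side of size 2):
  Gamma_p = [[6.2947, -1.0339], [-1.0339, 6.2947]]
  r_p     = [-1.0339, -3.4377]
Written out:
  6.2947 phi_1 - 1.0339 phi_2 = -1.0339
  -1.0339 phi_1 + 6.2947 phi_2 = -3.4377
Solve by Cramer's rule:
  det = gamma(0)^2 - gamma(1)^2 = (6.2947)^2 - (-1.0339)^2 = 39.62324809 - 1.06894921 = 38.55429888
  phi_hat_1 = [gamma(1) gamma(0) - gamma(1) gamma(2)] / det = [(-1.0339)(6.2947) - (-1.0339)(-3.4377)] / 38.55429888 = -10.06232836 / 38.55429888 = -0.261
  phi_hat_2 = [gamma(0) gamma(2) - gamma(1)^2] / det = [(6.2947)(-3.4377) - (-1.0339)^2] / 38.55429888 = -22.7082394 / 38.55429888 = -0.589
So phi_hat = [-0.2610, -0.5890].
Therefore phi_hat_2 = -0.5890.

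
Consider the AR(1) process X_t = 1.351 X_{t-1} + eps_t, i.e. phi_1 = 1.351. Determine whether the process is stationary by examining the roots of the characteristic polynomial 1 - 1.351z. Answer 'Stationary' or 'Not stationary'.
\text{Not stationary}

The AR(p) characteristic polynomial is P(z) = 1 - 1.351z.
Stationarity requires all roots to lie outside the unit circle, i.e. |z| > 1 for every root.
This is linear in z: 1 + (-1.351) z = 0  =>  z = -1/(-1.351) = 0.740192,  |z| = 0.740192.
Moduli of all roots: 0.7402.
All moduli strictly greater than 1? No.
Verdict: Not stationary.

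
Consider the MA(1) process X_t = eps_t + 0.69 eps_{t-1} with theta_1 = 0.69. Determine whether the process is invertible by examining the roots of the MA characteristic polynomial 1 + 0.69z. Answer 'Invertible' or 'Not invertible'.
\text{Invertible}

The MA(q) characteristic polynomial is P(z) = 1 + 0.69z.
Invertibility requires all roots to lie outside the unit circle, i.e. |z| > 1 for every root.
This is linear in z: 1 + (0.69) z = 0  =>  z = -1/(0.69) = -1.449275,  |z| = 1.449275.
Moduli of all roots: 1.4493.
All moduli strictly greater than 1? Yes.
Verdict: Invertible.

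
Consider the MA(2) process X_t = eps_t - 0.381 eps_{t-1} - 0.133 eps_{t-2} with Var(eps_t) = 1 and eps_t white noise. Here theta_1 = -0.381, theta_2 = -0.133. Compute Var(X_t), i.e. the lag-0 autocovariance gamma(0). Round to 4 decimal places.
\gamma(0) = 1.1629

For an MA(q) process X_t = eps_t + sum_i theta_i eps_{t-i} with
Var(eps_t) = sigma^2, the variance is
  gamma(0) = sigma^2 * (1 + sum_i theta_i^2).
  sum_i theta_i^2 = (-0.381)^2 + (-0.133)^2 = 0.145161 + 0.017689 = 0.16285.
  gamma(0) = 1 * (1 + 0.16285) = 1 * 1.16285 = 1.16285, which rounds to 1.1629.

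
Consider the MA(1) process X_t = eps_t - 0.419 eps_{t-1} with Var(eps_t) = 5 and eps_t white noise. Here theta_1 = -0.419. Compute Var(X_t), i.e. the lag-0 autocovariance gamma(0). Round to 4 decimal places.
\gamma(0) = 5.8778

For an MA(q) process X_t = eps_t + sum_i theta_i eps_{t-i} with
Var(eps_t) = sigma^2, the variance is
  gamma(0) = sigma^2 * (1 + sum_i theta_i^2).
  sum_i theta_i^2 = (-0.419)^2 = 0.175561.
  gamma(0) = 5 * (1 + 0.175561) = 5 * 1.175561 = 5.877805, which rounds to 5.8778.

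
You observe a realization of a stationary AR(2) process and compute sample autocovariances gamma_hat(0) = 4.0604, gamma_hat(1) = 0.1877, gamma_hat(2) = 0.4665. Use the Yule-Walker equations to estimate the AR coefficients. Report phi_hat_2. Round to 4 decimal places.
\hat\phi_{2} = 0.1130

The Yule-Walker equations for an AR(p) process read, in matrix form,
  Gamma_p phi = r_p,   with   (Gamma_p)_{ij} = gamma(|i - j|),
                       (r_p)_i = gamma(i),   i,j = 1..p.
Substitute the sample gammas (Toeplitz matrix and right-hand side of size 2):
  Gamma_p = [[4.0604, 0.1877], [0.1877, 4.0604]]
  r_p     = [0.1877, 0.4665]
Written out:
  4.0604 phi_1 + 0.1877 phi_2 = 0.1877
  0.1877 phi_1 + 4.0604 phi_2 = 0.4665
Solve by Cramer's rule:
  det = gamma(0)^2 - gamma(1)^2 = (4.0604)^2 - (0.1877)^2 = 16.48684816 - 0.03523129 = 16.45161687
  phi_hat_1 = [gamma(1) gamma(0) - gamma(1) gamma(2)] / det = [(0.1877)(4.0604) - (0.1877)(0.4665)] / 16.45161687 = 0.67457503 / 16.45161687 = 0.041
  phi_hat_2 = [gamma(0) gamma(2) - gamma(1)^2] / det = [(4.0604)(0.4665) - (0.1877)^2] / 16.45161687 = 1.85894531 / 16.45161687 = 0.113
So phi_hat = [0.0410, 0.1130].
Therefore phi_hat_2 = 0.1130.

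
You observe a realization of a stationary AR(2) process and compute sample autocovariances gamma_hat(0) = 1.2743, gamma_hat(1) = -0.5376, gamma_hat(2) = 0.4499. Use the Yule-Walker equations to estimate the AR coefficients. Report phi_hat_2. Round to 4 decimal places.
\hat\phi_{2} = 0.2130

The Yule-Walker equations for an AR(p) process read, in matrix form,
  Gamma_p phi = r_p,   with   (Gamma_p)_{ij} = gamma(|i - j|),
                       (r_p)_i = gamma(i),   i,j = 1..p.
Substitute the sample gammas (Toeplitz matrix and right-hand side of size 2):
  Gamma_p = [[1.2743, -0.5376], [-0.5376, 1.2743]]
  r_p     = [-0.5376, 0.4499]
Written out:
  1.2743 phi_1 - 0.5376 phi_2 = -0.5376
  -0.5376 phi_1 + 1.2743 phi_2 = 0.4499
Solve by Cramer's rule:
  det = gamma(0)^2 - gamma(1)^2 = (1.2743)^2 - (-0.5376)^2 = 1.62384049 - 0.28901376 = 1.33482673
  phi_hat_1 = [gamma(1) gamma(0) - gamma(1) gamma(2)] / det = [(-0.5376)(1.2743) - (-0.5376)(0.4499)] / 1.33482673 = -0.44319744 / 1.33482673 = -0.332
  phi_hat_2 = [gamma(0) gamma(2) - gamma(1)^2] / det = [(1.2743)(0.4499) - (-0.5376)^2] / 1.33482673 = 0.28429381 / 1.33482673 = 0.213
So phi_hat = [-0.3320, 0.2130].
Therefore phi_hat_2 = 0.2130.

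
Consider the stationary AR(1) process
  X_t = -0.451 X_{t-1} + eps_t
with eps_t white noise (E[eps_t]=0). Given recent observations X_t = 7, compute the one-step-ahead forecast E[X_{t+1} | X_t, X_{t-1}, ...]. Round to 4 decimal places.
E[X_{t+1} \mid \mathcal F_t] = -3.1570

For an AR(p) model X_t = c + sum_i phi_i X_{t-i} + eps_t, the
one-step-ahead conditional mean is
  E[X_{t+1} | X_t, ...] = c + sum_i phi_i X_{t+1-i}.
Substitute known values:
  E[X_{t+1} | ...] = (-0.451) * (7)
                   = -3.1570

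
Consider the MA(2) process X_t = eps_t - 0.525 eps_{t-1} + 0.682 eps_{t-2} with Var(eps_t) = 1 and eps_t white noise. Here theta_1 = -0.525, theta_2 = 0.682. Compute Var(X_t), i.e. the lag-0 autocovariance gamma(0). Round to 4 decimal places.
\gamma(0) = 1.7407

For an MA(q) process X_t = eps_t + sum_i theta_i eps_{t-i} with
Var(eps_t) = sigma^2, the variance is
  gamma(0) = sigma^2 * (1 + sum_i theta_i^2).
  sum_i theta_i^2 = (-0.525)^2 + (0.682)^2 = 0.275625 + 0.465124 = 0.740749.
  gamma(0) = 1 * (1 + 0.740749) = 1 * 1.740749 = 1.740749, which rounds to 1.7407.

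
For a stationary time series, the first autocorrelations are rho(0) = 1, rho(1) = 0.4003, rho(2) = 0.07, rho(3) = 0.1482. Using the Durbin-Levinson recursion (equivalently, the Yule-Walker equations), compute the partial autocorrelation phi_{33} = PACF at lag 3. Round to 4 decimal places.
\phi_{33} = 0.1930

The PACF at lag k is phi_{kk}, the last component of the solution
to the Yule-Walker system G_k phi = r_k where
  (G_k)_{ij} = rho(|i - j|), (r_k)_i = rho(i), i,j = 1..k.
Equivalently, Durbin-Levinson gives phi_{kk} iteratively:
  phi_{11} = rho(1)
  phi_{kk} = [rho(k) - sum_{j=1..k-1} phi_{k-1,j} rho(k-j)]
            / [1 - sum_{j=1..k-1} phi_{k-1,j} rho(j)],
  phi_{k,j} = phi_{k-1,j} - phi_{kk} phi_{k-1,k-j},  j = 1..k-1.
Step k = 1:
  phi_11 = rho(1) = 0.4003.
Step k = 2:
  phi_22 = [rho(2) - phi_11 rho(1)] / [1 - phi_11 rho(1)] = [0.07 - (0.4003)(0.4003)] / [1 - (0.4003)(0.4003)]
         = -0.09024009 / 0.83975991 = -0.107459.
  Update: phi_21 = phi_11 - phi_22 phi_11 = 0.4003 - (-0.107459)(0.4003) = 0.443316.
Step k = 3:
  phi_33 = [rho(3) - phi_21 rho(2) - phi_22 rho(1)] / [1 - phi_21 rho(1) - phi_22 rho(2)]
    numerator   = 0.1482 - (0.443316)(0.07) - (-0.107459)(0.4003) = 0.16018388
    denominator = 1 - (0.443316)(0.4003) - (-0.107459)(0.07) = 0.83006276
  phi_33 = 0.16018388 / 0.83006276 = 0.193.
Therefore phi_{33} = 0.1930.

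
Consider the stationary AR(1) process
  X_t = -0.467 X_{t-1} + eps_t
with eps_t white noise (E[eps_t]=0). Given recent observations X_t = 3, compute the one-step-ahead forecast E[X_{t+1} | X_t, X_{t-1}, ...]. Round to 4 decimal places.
E[X_{t+1} \mid \mathcal F_t] = -1.4010

For an AR(p) model X_t = c + sum_i phi_i X_{t-i} + eps_t, the
one-step-ahead conditional mean is
  E[X_{t+1} | X_t, ...] = c + sum_i phi_i X_{t+1-i}.
Substitute known values:
  E[X_{t+1} | ...] = (-0.467) * (3)
                   = -1.4010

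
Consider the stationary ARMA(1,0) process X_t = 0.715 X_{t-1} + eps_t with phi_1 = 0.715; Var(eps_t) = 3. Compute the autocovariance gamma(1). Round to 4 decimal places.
\gamma(1) = 4.3885

Multiply the model equation by X_{t-k} and take expectations. With theta_0 = psi_0 = 1 and psi_j the MA(infinity) weights, this gives
  gamma(k) - sum_i phi_i gamma(k-i) = c_k,
  c_k = sigma^2 * sum_{j=k..q} theta_j psi_{j-k}   (c_k = 0 for k > q),
using gamma(-m) = gamma(m).
Pure AR (q = 0): c_0 = sigma^2 = 3, c_k = 0 for k >= 1.
Equations for k = 0 and k = 1 (AR order 1):
  gamma(0) = phi_1 gamma(1) + c_0
  gamma(1) = phi_1 gamma(0) + c_1
Substituting the second into the first: gamma(0) (1 - phi_1^2) = c_0 + phi_1 c_1, so
  gamma(0) = c_0 / (1 - phi_1^2) = 3 / (1 - (0.715)^2) = 3 / 0.488775 = 6.137793.
  gamma(1) = phi_1 gamma(0) = (0.715)(6.137793) = 4.388522.
Therefore gamma(1) = 4.3885 (to 4 decimal places).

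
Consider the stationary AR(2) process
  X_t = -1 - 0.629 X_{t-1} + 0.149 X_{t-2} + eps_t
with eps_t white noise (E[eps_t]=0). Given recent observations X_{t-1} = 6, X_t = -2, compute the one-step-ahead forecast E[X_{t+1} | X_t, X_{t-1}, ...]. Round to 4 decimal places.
E[X_{t+1} \mid \mathcal F_t] = 1.1520

For an AR(p) model X_t = c + sum_i phi_i X_{t-i} + eps_t, the
one-step-ahead conditional mean is
  E[X_{t+1} | X_t, ...] = c + sum_i phi_i X_{t+1-i}.
Substitute known values:
  E[X_{t+1} | ...] = -1 + (-0.629) * (-2) + (0.149) * (6)
                   = 1.1520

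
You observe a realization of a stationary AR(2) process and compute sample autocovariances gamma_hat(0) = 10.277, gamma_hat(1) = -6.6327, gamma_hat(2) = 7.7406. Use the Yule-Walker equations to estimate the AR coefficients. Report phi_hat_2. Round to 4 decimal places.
\hat\phi_{2} = 0.5770

The Yule-Walker equations for an AR(p) process read, in matrix form,
  Gamma_p phi = r_p,   with   (Gamma_p)_{ij} = gamma(|i - j|),
                       (r_p)_i = gamma(i),   i,j = 1..p.
Substitute the sample gammas (Toeplitz matrix and right-hand side of size 2):
  Gamma_p = [[10.277, -6.6327], [-6.6327, 10.277]]
  r_p     = [-6.6327, 7.7406]
Written out:
  10.277 phi_1 - 6.6327 phi_2 = -6.6327
  -6.6327 phi_1 + 10.277 phi_2 = 7.7406
Solve by Cramer's rule:
  det = gamma(0)^2 - gamma(1)^2 = (10.277)^2 - (-6.6327)^2 = 105.616729 - 43.99270929 = 61.62401971
  phi_hat_1 = [gamma(1) gamma(0) - gamma(1) gamma(2)] / det = [(-6.6327)(10.277) - (-6.6327)(7.7406)] / 61.62401971 = -16.82318028 / 61.62401971 = -0.273
  phi_hat_2 = [gamma(0) gamma(2) - gamma(1)^2] / det = [(10.277)(7.7406) - (-6.6327)^2] / 61.62401971 = 35.55743691 / 61.62401971 = 0.577
So phi_hat = [-0.2730, 0.5770].
Therefore phi_hat_2 = 0.5770.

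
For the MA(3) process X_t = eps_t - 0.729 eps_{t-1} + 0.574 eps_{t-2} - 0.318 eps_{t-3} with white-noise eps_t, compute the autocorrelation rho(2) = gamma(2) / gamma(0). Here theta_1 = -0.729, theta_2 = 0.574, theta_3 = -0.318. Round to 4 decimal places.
\rho(2) = 0.4107

For an MA(q) process with theta_0 = 1, the autocovariance is
  gamma(k) = sigma^2 * sum_{i=0..q-k} theta_i * theta_{i+k},
and rho(k) = gamma(k) / gamma(0). Sigma^2 cancels.
  numerator   = (1)*(0.574) + (-0.729)*(-0.318) = 0.805822.
  denominator = (1)^2 + (-0.729)^2 + (0.574)^2 + (-0.318)^2 = 1.962041.
  rho(2) = 0.805822 / 1.962041 = 0.4107.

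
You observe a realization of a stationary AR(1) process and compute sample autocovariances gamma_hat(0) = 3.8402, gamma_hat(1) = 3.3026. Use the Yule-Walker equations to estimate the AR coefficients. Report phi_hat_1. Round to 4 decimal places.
\hat\phi_{1} = 0.8600

The Yule-Walker equations for an AR(p) process read, in matrix form,
  Gamma_p phi = r_p,   with   (Gamma_p)_{ij} = gamma(|i - j|),
                       (r_p)_i = gamma(i),   i,j = 1..p.
Substitute the sample gammas (Toeplitz matrix and right-hand side of size 1):
  Gamma_p = [[3.8402]]
  r_p     = [3.3026]
With p = 1 this is the single equation gamma(0) phi_1 = gamma(1):
  phi_hat_1 = gamma(1) / gamma(0) = 3.3026 / 3.8402 = 0.8600.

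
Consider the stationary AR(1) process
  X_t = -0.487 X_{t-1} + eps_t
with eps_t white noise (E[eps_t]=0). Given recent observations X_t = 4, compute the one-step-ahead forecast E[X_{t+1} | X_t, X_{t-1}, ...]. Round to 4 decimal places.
E[X_{t+1} \mid \mathcal F_t] = -1.9480

For an AR(p) model X_t = c + sum_i phi_i X_{t-i} + eps_t, the
one-step-ahead conditional mean is
  E[X_{t+1} | X_t, ...] = c + sum_i phi_i X_{t+1-i}.
Substitute known values:
  E[X_{t+1} | ...] = (-0.487) * (4)
                   = -1.9480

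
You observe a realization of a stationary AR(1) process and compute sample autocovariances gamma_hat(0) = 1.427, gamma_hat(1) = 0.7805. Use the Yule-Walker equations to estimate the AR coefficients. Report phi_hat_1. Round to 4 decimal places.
\hat\phi_{1} = 0.5470

The Yule-Walker equations for an AR(p) process read, in matrix form,
  Gamma_p phi = r_p,   with   (Gamma_p)_{ij} = gamma(|i - j|),
                       (r_p)_i = gamma(i),   i,j = 1..p.
Substitute the sample gammas (Toeplitz matrix and right-hand side of size 1):
  Gamma_p = [[1.427]]
  r_p     = [0.7805]
With p = 1 this is the single equation gamma(0) phi_1 = gamma(1):
  phi_hat_1 = gamma(1) / gamma(0) = 0.7805 / 1.427 = 0.5470.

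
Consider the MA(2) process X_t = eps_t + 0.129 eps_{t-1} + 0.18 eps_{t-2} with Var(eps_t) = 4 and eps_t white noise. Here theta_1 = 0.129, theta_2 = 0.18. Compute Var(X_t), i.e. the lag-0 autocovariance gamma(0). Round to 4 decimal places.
\gamma(0) = 4.1962

For an MA(q) process X_t = eps_t + sum_i theta_i eps_{t-i} with
Var(eps_t) = sigma^2, the variance is
  gamma(0) = sigma^2 * (1 + sum_i theta_i^2).
  sum_i theta_i^2 = (0.129)^2 + (0.18)^2 = 0.016641 + 0.0324 = 0.049041.
  gamma(0) = 4 * (1 + 0.049041) = 4 * 1.049041 = 4.196164, which rounds to 4.1962.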